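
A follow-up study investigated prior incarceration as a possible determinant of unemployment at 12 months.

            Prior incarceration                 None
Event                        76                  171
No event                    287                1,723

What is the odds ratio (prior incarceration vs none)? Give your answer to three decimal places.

2.668

Reading the table with exposure as columns: a = 76 (Prior incarceration, case), b = 287 (Prior incarceration, non-case), c = 171 (None, case), d = 1723.
OR = (a·d)/(b·c) = (76 × 1723) / (287 × 171) = 130948 / 49077 = 2.66822
The odds of unemployment at 12 months are about 2.67 times as high in the prior incarceration group.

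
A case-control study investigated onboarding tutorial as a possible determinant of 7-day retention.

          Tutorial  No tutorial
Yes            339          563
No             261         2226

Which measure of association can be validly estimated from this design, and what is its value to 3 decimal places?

5.135

Reading the table with exposure as columns: a = 339 (Tutorial, case), b = 261 (Tutorial, non-case), c = 563 (No tutorial, case), d = 2226.
This is a case-control study: participants were sampled on outcome status, so risks in the source population cannot be estimated directly — relative risk is not valid here. The odds ratio is the appropriate measure.
OR = (a·d)/(b·c) = (339 × 2226) / (261 × 563) = 754614 / 146943 = 5.13542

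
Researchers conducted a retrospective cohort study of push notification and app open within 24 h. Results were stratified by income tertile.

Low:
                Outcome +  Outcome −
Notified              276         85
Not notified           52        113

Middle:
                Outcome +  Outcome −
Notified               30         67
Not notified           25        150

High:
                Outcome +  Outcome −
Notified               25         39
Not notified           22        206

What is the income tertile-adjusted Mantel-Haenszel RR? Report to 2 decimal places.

2.54

RR_MH = Σ(aᵢ·n₀ᵢ/nᵢ) / Σ(cᵢ·n₁ᵢ/nᵢ), with n₁ᵢ = aᵢ+bᵢ (exposed), n₀ᵢ = cᵢ+dᵢ (unexposed), nᵢ = n₁ᵢ+n₀ᵢ.
Stratum 1 (Low): n₁ = 361, n₀ = 165, n = 526; a·n₀/n = 276·165/526 = 86.5779; c·n₁/n = 52·361/526 = 35.6882
Stratum 2 (Middle): n₁ = 97, n₀ = 175, n = 272; a·n₀/n = 30·175/272 = 19.3015; c·n₁/n = 25·97/272 = 8.9154
Stratum 3 (High): n₁ = 64, n₀ = 228, n = 292; a·n₀/n = 25·228/292 = 19.5205; c·n₁/n = 22·64/292 = 4.8219
RR_MH = (86.5779 + 19.3015 + 19.5205) / (35.6882 + 8.9154 + 4.8219) = 125.4000 / 49.4256 = 2.53715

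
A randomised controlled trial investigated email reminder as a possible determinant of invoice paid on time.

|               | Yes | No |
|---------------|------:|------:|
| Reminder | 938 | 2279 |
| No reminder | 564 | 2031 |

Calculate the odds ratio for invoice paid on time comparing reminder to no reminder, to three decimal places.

Cells: a = 938, b = 2279, c = 564, d = 2031.
OR = (a·d)/(b·c) = (938 × 2031) / (2279 × 564) = 1905078 / 1285356 = 1.48214
The odds of invoice paid on time are about 1.48 times as high in the reminder group.

1.482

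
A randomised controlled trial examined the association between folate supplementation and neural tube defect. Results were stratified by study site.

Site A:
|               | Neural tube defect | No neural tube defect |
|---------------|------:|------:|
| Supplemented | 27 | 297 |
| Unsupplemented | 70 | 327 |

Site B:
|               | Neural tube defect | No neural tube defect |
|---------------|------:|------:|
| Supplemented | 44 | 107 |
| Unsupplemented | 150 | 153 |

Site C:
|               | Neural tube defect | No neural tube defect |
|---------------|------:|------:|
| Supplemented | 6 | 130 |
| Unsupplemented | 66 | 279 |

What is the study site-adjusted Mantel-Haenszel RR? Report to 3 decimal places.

0.485

RR_MH = Σ(aᵢ·n₀ᵢ/nᵢ) / Σ(cᵢ·n₁ᵢ/nᵢ), with n₁ᵢ = aᵢ+bᵢ (exposed), n₀ᵢ = cᵢ+dᵢ (unexposed), nᵢ = n₁ᵢ+n₀ᵢ.
Stratum 1 (Site A): n₁ = 324, n₀ = 397, n = 721; a·n₀/n = 27·397/721 = 14.8669; c·n₁/n = 70·324/721 = 31.4563
Stratum 2 (Site B): n₁ = 151, n₀ = 303, n = 454; a·n₀/n = 44·303/454 = 29.3656; c·n₁/n = 150·151/454 = 49.8899
Stratum 3 (Site C): n₁ = 136, n₀ = 345, n = 481; a·n₀/n = 6·345/481 = 4.3035; c·n₁/n = 66·136/481 = 18.6611
RR_MH = (14.8669 + 29.3656 + 4.3035) / (31.4563 + 49.8899 + 18.6611) = 48.5360 / 100.0073 = 0.48532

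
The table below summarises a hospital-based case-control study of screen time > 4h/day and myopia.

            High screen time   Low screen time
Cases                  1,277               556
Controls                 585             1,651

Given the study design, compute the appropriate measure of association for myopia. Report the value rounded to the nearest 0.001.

6.482

Reading the table with exposure as columns: a = 1277 (High screen time, case), b = 585 (High screen time, non-case), c = 556 (Low screen time, case), d = 1651.
This is a hospital-based case-control study: participants were sampled on outcome status, so risks in the source population cannot be estimated directly — relative risk is not valid here. The odds ratio is the appropriate measure.
OR = (a·d)/(b·c) = (1277 × 1651) / (585 × 556) = 2108327 / 325260 = 6.48197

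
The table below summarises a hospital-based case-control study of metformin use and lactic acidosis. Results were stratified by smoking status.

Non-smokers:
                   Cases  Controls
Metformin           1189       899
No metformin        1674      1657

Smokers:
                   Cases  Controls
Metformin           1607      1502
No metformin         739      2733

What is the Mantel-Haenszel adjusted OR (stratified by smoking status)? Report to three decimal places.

OR_MH = Σ(aᵢdᵢ/nᵢ) / Σ(bᵢcᵢ/nᵢ), where nᵢ is the stratum total.
Stratum 1 (Non-smokers): n = 5419; a·d/n = 1189·1657/5419 = 363.5676; b·c/n = 899·1674/5419 = 277.7129
Stratum 2 (Smokers): n = 6581; a·d/n = 1607·2733/6581 = 667.3653; b·c/n = 1502·739/6581 = 168.6640
OR_MH = (363.5676 + 667.3653) / (277.7129 + 168.6640) = 1030.9329 / 446.3769 = 2.30956

2.310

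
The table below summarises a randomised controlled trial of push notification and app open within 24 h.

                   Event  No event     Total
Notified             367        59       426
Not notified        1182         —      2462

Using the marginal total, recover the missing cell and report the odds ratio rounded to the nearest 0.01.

6.74

The missing cell is in the unexposed row: 2462 − 1182 = 1280.
So a = 367, b = 59, c = 1182, d = 1280.
OR = (a·d)/(b·c) = (367 × 1280) / (59 × 1182) = 469760 / 69738 = 6.73607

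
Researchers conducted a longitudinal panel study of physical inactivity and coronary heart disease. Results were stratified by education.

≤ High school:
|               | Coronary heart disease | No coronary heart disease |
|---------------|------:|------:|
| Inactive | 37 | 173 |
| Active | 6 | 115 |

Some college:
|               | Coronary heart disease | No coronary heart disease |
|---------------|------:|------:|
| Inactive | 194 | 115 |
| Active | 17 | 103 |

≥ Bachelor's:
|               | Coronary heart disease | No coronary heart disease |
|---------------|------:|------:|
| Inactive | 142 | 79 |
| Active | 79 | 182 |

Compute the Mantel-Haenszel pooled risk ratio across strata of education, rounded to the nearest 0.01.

RR_MH = Σ(aᵢ·n₀ᵢ/nᵢ) / Σ(cᵢ·n₁ᵢ/nᵢ), with n₁ᵢ = aᵢ+bᵢ (exposed), n₀ᵢ = cᵢ+dᵢ (unexposed), nᵢ = n₁ᵢ+n₀ᵢ.
Stratum 1 (≤ High school): n₁ = 210, n₀ = 121, n = 331; a·n₀/n = 37·121/331 = 13.5257; c·n₁/n = 6·210/331 = 3.8066
Stratum 2 (Some college): n₁ = 309, n₀ = 120, n = 429; a·n₀/n = 194·120/429 = 54.2657; c·n₁/n = 17·309/429 = 12.2448
Stratum 3 (≥ Bachelor's): n₁ = 221, n₀ = 261, n = 482; a·n₀/n = 142·261/482 = 76.8921; c·n₁/n = 79·221/482 = 36.2220
RR_MH = (13.5257 + 54.2657 + 76.8921) / (3.8066 + 12.2448 + 36.2220) = 144.6835 / 52.2734 = 2.76782

2.77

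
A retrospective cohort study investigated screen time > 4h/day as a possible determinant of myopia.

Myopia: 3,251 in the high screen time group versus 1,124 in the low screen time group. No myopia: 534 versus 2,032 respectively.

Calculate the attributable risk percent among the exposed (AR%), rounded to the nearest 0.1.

58.5

From the description: a = 3251, b = 534, c = 1124, d = 2032.
Risk in exposed = 3251/3785 = 0.85892; risk in unexposed = 1124/3156 = 0.35615.
RR = 0.85892/0.35615 = 2.41169
AR% = (RR − 1)/RR × 100 = (2.41169 − 1)/2.41169 × 100 = 58.5353%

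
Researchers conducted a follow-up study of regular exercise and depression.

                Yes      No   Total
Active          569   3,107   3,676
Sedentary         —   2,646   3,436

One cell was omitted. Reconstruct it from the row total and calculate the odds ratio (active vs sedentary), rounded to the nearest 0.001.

0.613

The missing cell is in the unexposed row: 3436 − 2646 = 790.
So a = 569, b = 3107, c = 790, d = 2646.
OR = (a·d)/(b·c) = (569 × 2646) / (3107 × 790) = 1505574 / 2454530 = 0.61339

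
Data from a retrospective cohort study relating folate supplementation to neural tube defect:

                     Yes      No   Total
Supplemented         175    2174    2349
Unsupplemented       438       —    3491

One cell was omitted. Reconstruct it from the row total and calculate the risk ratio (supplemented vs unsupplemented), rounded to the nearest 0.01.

0.59

The missing cell is in the unexposed row: 3491 − 438 = 3053.
So a = 175, b = 2174, c = 438, d = 3053.
RR = [a/(a+b)] / [c/(c+d)] = (175/2349) / (438/3491) = 0.07450/0.12547 = 0.59379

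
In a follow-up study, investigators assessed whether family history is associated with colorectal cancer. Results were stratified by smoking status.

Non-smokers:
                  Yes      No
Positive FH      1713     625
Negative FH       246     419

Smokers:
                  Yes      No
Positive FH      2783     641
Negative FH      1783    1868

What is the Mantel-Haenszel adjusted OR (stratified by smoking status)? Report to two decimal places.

OR_MH = Σ(aᵢdᵢ/nᵢ) / Σ(bᵢcᵢ/nᵢ), where nᵢ is the stratum total.
Stratum 1 (Non-smokers): n = 3003; a·d/n = 1713·419/3003 = 239.0100; b·c/n = 625·246/3003 = 51.1988
Stratum 2 (Smokers): n = 7075; a·d/n = 2783·1868/7075 = 734.7907; b·c/n = 641·1783/7075 = 161.5411
OR_MH = (239.0100 + 734.7907) / (51.1988 + 161.5411) = 973.8007 / 212.7399 = 4.57742

4.58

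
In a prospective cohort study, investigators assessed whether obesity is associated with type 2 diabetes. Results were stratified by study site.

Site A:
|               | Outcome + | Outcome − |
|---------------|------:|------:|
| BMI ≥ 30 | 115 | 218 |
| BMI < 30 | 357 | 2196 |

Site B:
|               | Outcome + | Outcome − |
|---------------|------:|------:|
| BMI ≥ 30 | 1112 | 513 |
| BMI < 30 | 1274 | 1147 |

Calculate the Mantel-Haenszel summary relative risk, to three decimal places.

RR_MH = Σ(aᵢ·n₀ᵢ/nᵢ) / Σ(cᵢ·n₁ᵢ/nᵢ), with n₁ᵢ = aᵢ+bᵢ (exposed), n₀ᵢ = cᵢ+dᵢ (unexposed), nᵢ = n₁ᵢ+n₀ᵢ.
Stratum 1 (Site A): n₁ = 333, n₀ = 2553, n = 2886; a·n₀/n = 115·2553/2886 = 101.7308; c·n₁/n = 357·333/2886 = 41.1923
Stratum 2 (Site B): n₁ = 1625, n₀ = 2421, n = 4046; a·n₀/n = 1112·2421/4046 = 665.3861; c·n₁/n = 1274·1625/4046 = 511.6782
RR_MH = (101.7308 + 665.3861) / (41.1923 + 511.6782) = 767.1168 / 552.8705 = 1.38752

1.388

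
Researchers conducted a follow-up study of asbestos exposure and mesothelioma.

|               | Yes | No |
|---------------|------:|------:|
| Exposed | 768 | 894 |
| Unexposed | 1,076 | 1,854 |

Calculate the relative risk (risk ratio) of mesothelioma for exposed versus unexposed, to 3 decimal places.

1.258

Cells: a = 768, b = 894, c = 1076, d = 1854.
Risk in exposed = 768/1662 = 0.46209; risk in unexposed = 1076/2930 = 0.36724.
RR = 0.46209 / 0.36724 = 1.25830
The risk among the exposed is 1.26 times that among the unexposed.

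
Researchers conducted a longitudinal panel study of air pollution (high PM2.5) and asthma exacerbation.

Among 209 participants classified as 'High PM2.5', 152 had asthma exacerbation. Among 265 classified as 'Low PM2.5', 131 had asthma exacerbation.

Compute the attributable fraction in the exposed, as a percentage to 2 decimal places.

From the description: a = 152, b = 57, c = 131, d = 134.
Risk in exposed = 152/209 = 0.72727; risk in unexposed = 131/265 = 0.49434.
RR = 0.72727/0.49434 = 1.47120
AR% = (RR − 1)/RR × 100 = (1.47120 − 1)/1.47120 × 100 = 32.0283%

32.03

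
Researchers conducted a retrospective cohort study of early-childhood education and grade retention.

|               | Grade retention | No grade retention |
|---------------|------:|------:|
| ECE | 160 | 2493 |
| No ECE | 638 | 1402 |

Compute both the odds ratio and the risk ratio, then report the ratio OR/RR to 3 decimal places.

Cells: a = 160, b = 2493, c = 638, d = 1402.
OR = (160·1402)/(2493·638) = 224320/1590534 = 0.14103
Risk in exposed = 160/2653 = 0.06031; risk in unexposed = 638/2040 = 0.31275; RR = 0.19284
OR/RR = 0.14103 / 0.19284 = 0.73136
The outcome is not rare, so the OR lies further from 1 than the RR.

0.731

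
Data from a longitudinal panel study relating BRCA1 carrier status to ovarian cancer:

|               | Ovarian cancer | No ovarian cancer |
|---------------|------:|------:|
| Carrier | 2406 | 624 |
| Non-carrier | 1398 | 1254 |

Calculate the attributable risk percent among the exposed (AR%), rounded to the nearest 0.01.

Cells: a = 2406, b = 624, c = 1398, d = 1254.
Risk in exposed = 2406/3030 = 0.79406; risk in unexposed = 1398/2652 = 0.52715.
RR = 0.79406/0.52715 = 1.50633
AR% = (RR − 1)/RR × 100 = (1.50633 − 1)/1.50633 × 100 = 33.6134%

33.61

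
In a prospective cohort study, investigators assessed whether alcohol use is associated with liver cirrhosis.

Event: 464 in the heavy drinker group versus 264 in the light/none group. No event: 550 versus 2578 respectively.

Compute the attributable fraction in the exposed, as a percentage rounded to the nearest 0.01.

From the description: a = 464, b = 550, c = 264, d = 2578.
Risk in exposed = 464/1014 = 0.45759; risk in unexposed = 264/2842 = 0.09289.
RR = 0.45759/0.09289 = 4.92607
AR% = (RR − 1)/RR × 100 = (4.92607 − 1)/4.92607 × 100 = 79.6998%

79.70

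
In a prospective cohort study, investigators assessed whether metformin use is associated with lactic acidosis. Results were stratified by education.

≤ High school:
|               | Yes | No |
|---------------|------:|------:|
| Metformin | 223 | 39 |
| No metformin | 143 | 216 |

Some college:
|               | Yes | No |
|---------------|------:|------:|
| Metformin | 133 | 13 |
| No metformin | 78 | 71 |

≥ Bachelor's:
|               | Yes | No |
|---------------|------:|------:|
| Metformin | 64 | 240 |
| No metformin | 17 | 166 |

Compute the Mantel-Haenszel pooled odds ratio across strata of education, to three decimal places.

OR_MH = Σ(aᵢdᵢ/nᵢ) / Σ(bᵢcᵢ/nᵢ), where nᵢ is the stratum total.
Stratum 1 (≤ High school): n = 621; a·d/n = 223·216/621 = 77.5652; b·c/n = 39·143/621 = 8.9807
Stratum 2 (Some college): n = 295; a·d/n = 133·71/295 = 32.0102; b·c/n = 13·78/295 = 3.4373
Stratum 3 (≥ Bachelor's): n = 487; a·d/n = 64·166/487 = 21.8152; b·c/n = 240·17/487 = 8.3778
OR_MH = (77.5652 + 32.0102 + 21.8152) / (8.9807 + 3.4373 + 8.3778) = 131.3906 / 20.7958 = 6.31813

6.318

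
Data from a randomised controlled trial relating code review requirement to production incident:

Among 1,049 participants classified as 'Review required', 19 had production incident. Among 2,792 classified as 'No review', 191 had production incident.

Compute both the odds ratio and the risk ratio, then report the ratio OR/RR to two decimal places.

0.95

From the description: a = 19, b = 1030, c = 191, d = 2601.
OR = (19·2601)/(1030·191) = 49419/196730 = 0.25120
Risk in exposed = 19/1049 = 0.01811; risk in unexposed = 191/2792 = 0.06841; RR = 0.26476
OR/RR = 0.25120 / 0.26476 = 0.94877
The outcome is rare in both groups, so OR ≈ RR (ratio near 1).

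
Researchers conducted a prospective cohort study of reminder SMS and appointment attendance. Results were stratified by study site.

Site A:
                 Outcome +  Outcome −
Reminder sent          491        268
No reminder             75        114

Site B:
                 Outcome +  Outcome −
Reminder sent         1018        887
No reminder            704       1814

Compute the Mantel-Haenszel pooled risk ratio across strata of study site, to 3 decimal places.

RR_MH = Σ(aᵢ·n₀ᵢ/nᵢ) / Σ(cᵢ·n₁ᵢ/nᵢ), with n₁ᵢ = aᵢ+bᵢ (exposed), n₀ᵢ = cᵢ+dᵢ (unexposed), nᵢ = n₁ᵢ+n₀ᵢ.
Stratum 1 (Site A): n₁ = 759, n₀ = 189, n = 948; a·n₀/n = 491·189/948 = 97.8892; c·n₁/n = 75·759/948 = 60.0475
Stratum 2 (Site B): n₁ = 1905, n₀ = 2518, n = 4423; a·n₀/n = 1018·2518/4423 = 579.5442; c·n₁/n = 704·1905/4423 = 303.2150
RR_MH = (97.8892 + 579.5442) / (60.0475 + 303.2150) = 677.4334 / 363.2625 = 1.86486

1.865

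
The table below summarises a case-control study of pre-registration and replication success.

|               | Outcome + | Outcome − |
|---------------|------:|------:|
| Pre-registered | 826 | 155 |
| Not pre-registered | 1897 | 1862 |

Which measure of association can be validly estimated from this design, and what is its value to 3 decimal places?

5.231

Cells: a = 826, b = 155, c = 1897, d = 1862.
This is a case-control study: participants were sampled on outcome status, so risks in the source population cannot be estimated directly — relative risk is not valid here. The odds ratio is the appropriate measure.
OR = (a·d)/(b·c) = (826 × 1862) / (155 × 1897) = 1538012 / 294035 = 5.23071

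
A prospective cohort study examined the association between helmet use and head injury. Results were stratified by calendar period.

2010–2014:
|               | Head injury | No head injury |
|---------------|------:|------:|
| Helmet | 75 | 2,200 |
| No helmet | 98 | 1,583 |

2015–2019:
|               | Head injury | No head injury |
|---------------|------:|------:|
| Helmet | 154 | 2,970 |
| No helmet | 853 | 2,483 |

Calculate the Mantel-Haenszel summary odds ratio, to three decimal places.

OR_MH = Σ(aᵢdᵢ/nᵢ) / Σ(bᵢcᵢ/nᵢ), where nᵢ is the stratum total.
Stratum 1 (2010–2014): n = 3956; a·d/n = 75·1583/3956 = 30.0114; b·c/n = 2200·98/3956 = 54.4995
Stratum 2 (2015–2019): n = 6460; a·d/n = 154·2483/6460 = 59.1923; b·c/n = 2970·853/6460 = 392.1687
OR_MH = (30.0114 + 59.1923) / (54.4995 + 392.1687) = 89.2036 / 446.6682 = 0.19971

0.200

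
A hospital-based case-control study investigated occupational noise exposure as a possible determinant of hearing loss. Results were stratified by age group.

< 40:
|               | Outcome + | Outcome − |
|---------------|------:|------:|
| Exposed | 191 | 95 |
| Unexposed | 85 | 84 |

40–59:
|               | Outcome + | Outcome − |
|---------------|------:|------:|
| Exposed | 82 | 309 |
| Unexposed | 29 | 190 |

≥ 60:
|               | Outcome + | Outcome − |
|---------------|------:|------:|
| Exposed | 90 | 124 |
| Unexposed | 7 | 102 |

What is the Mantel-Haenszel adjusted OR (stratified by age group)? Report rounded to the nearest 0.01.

2.54

OR_MH = Σ(aᵢdᵢ/nᵢ) / Σ(bᵢcᵢ/nᵢ), where nᵢ is the stratum total.
Stratum 1 (< 40): n = 455; a·d/n = 191·84/455 = 35.2615; b·c/n = 95·85/455 = 17.7473
Stratum 2 (40–59): n = 610; a·d/n = 82·190/610 = 25.5410; b·c/n = 309·29/610 = 14.6902
Stratum 3 (≥ 60): n = 323; a·d/n = 90·102/323 = 28.4211; b·c/n = 124·7/323 = 2.6873
OR_MH = (35.2615 + 25.5410 + 28.4211) / (17.7473 + 14.6902 + 2.6873) = 89.2236 / 35.1247 = 2.54019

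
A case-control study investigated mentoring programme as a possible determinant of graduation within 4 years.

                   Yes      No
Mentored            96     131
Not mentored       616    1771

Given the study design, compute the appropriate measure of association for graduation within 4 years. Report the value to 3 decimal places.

2.107

Cells: a = 96, b = 131, c = 616, d = 1771.
This is a case-control study: participants were sampled on outcome status, so risks in the source population cannot be estimated directly — relative risk is not valid here. The odds ratio is the appropriate measure.
OR = (a·d)/(b·c) = (96 × 1771) / (131 × 616) = 170016 / 80696 = 2.10687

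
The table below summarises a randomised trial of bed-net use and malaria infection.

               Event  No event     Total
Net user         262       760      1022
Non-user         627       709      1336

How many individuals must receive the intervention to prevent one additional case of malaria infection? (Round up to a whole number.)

5

Risk in treated group = 262/1022 = 0.25636; risk in control = 627/1336 = 0.46931.
Absolute risk reduction = 0.46931 − 0.25636 = 0.21295
NNT = 1 / ARR = 1 / 0.21295 = 4.696 → round up → 5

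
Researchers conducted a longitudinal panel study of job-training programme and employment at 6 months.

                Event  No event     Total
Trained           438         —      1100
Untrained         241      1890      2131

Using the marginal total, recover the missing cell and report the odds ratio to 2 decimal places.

5.19

The missing cell is in the exposed row: 1100 − 438 = 662.
So a = 438, b = 662, c = 241, d = 1890.
OR = (a·d)/(b·c) = (438 × 1890) / (662 × 241) = 827820 / 159542 = 5.18873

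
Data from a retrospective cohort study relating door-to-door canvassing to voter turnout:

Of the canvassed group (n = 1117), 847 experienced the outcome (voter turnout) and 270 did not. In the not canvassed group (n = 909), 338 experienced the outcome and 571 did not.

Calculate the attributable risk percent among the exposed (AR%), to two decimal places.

From the description: a = 847, b = 270, c = 338, d = 571.
Risk in exposed = 847/1117 = 0.75828; risk in unexposed = 338/909 = 0.37184.
RR = 0.75828/0.37184 = 2.03928
AR% = (RR − 1)/RR × 100 = (2.03928 − 1)/2.03928 × 100 = 50.9631%

50.96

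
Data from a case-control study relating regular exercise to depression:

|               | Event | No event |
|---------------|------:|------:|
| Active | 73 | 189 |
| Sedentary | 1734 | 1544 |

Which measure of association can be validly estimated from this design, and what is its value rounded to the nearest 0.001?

0.344

Cells: a = 73, b = 189, c = 1734, d = 1544.
This is a case-control study: participants were sampled on outcome status, so risks in the source population cannot be estimated directly — relative risk is not valid here. The odds ratio is the appropriate measure.
OR = (a·d)/(b·c) = (73 × 1544) / (189 × 1734) = 112712 / 327726 = 0.34392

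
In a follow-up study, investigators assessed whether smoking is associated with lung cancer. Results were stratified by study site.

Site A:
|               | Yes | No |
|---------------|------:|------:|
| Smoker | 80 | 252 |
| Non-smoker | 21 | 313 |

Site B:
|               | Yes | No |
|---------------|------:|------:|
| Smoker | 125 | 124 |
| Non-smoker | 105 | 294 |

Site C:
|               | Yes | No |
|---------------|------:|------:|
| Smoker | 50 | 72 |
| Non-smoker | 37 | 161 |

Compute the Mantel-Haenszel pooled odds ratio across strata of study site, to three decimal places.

3.285

OR_MH = Σ(aᵢdᵢ/nᵢ) / Σ(bᵢcᵢ/nᵢ), where nᵢ is the stratum total.
Stratum 1 (Site A): n = 666; a·d/n = 80·313/666 = 37.5976; b·c/n = 252·21/666 = 7.9459
Stratum 2 (Site B): n = 648; a·d/n = 125·294/648 = 56.7130; b·c/n = 124·105/648 = 20.0926
Stratum 3 (Site C): n = 320; a·d/n = 50·161/320 = 25.1562; b·c/n = 72·37/320 = 8.3250
OR_MH = (37.5976 + 56.7130 + 25.1562) / (7.9459 + 20.0926 + 8.3250) = 119.4668 / 36.3635 = 3.28535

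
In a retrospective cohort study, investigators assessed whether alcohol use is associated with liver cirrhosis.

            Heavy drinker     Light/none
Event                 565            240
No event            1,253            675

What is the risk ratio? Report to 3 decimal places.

1.185

Reading the table with exposure as columns: a = 565 (Heavy drinker, case), b = 1253 (Heavy drinker, non-case), c = 240 (Light/none, case), d = 675.
Risk in exposed = 565/1818 = 0.31078; risk in unexposed = 240/915 = 0.26230.
RR = 0.31078 / 0.26230 = 1.18485
The risk among the exposed is 1.18 times that among the unexposed.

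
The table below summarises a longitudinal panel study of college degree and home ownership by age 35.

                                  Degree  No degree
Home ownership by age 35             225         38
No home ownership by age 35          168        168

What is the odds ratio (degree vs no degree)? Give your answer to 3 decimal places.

Reading the table with exposure as columns: a = 225 (Degree, case), b = 168 (Degree, non-case), c = 38 (No degree, case), d = 168.
OR = (a·d)/(b·c) = (225 × 168) / (168 × 38) = 37800 / 6384 = 5.92105
The odds of home ownership by age 35 are about 5.92 times as high in the degree group.

5.921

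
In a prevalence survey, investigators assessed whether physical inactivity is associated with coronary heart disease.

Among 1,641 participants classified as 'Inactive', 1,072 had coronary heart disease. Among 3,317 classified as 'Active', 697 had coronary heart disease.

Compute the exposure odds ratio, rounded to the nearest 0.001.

From the description: a = 1072, b = 569, c = 697, d = 2620.
OR = (a·d)/(b·c) = (1072 × 2620) / (569 × 697) = 2808640 / 396593 = 7.08192
The odds of coronary heart disease are about 7.08 times as high in the inactive group.

7.082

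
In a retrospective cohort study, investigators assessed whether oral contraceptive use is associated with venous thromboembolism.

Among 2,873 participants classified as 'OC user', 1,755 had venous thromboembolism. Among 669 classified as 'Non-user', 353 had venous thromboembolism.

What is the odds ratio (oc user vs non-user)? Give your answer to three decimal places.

From the description: a = 1755, b = 1118, c = 353, d = 316.
OR = (a·d)/(b·c) = (1755 × 316) / (1118 × 353) = 554580 / 394654 = 1.40523
The odds of venous thromboembolism are about 1.41 times as high in the oc user group.

1.405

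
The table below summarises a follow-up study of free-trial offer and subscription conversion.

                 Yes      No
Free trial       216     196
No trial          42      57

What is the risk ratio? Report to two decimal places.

1.24

Cells: a = 216, b = 196, c = 42, d = 57.
Risk in exposed = 216/412 = 0.52427; risk in unexposed = 42/99 = 0.42424.
RR = 0.52427 / 0.42424 = 1.23578
The risk among the exposed is 1.24 times that among the unexposed.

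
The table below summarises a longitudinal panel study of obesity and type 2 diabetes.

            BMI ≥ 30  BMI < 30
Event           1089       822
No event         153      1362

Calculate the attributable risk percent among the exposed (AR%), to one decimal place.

57.1

Reading the table with exposure as columns: a = 1089 (BMI ≥ 30, case), b = 153 (BMI ≥ 30, non-case), c = 822 (BMI < 30, case), d = 1362.
Risk in exposed = 1089/1242 = 0.87681; risk in unexposed = 822/2184 = 0.37637.
RR = 0.87681/0.37637 = 2.32963
AR% = (RR − 1)/RR × 100 = (2.32963 − 1)/2.32963 × 100 = 57.0747%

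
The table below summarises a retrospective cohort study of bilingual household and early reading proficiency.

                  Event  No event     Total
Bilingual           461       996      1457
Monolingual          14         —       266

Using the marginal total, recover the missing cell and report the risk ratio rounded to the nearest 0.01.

6.01

The missing cell is in the unexposed row: 266 − 14 = 252.
So a = 461, b = 996, c = 14, d = 252.
RR = [a/(a+b)] / [c/(c+d)] = (461/1457) / (14/266) = 0.31640/0.05263 = 6.01167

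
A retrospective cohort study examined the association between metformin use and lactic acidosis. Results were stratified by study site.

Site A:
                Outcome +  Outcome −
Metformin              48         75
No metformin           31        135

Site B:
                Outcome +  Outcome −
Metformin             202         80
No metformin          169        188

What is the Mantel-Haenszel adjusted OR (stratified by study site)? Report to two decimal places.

OR_MH = Σ(aᵢdᵢ/nᵢ) / Σ(bᵢcᵢ/nᵢ), where nᵢ is the stratum total.
Stratum 1 (Site A): n = 289; a·d/n = 48·135/289 = 22.4221; b·c/n = 75·31/289 = 8.0450
Stratum 2 (Site B): n = 639; a·d/n = 202·188/639 = 59.4304; b·c/n = 80·169/639 = 21.1581
OR_MH = (22.4221 + 59.4304) / (8.0450 + 21.1581) = 81.8525 / 29.2030 = 2.80288

2.80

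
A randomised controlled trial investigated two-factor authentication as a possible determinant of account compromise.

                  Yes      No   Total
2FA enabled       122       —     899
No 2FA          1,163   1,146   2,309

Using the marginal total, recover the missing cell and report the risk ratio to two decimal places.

The missing cell is in the exposed row: 899 − 122 = 777.
So a = 122, b = 777, c = 1163, d = 1146.
RR = [a/(a+b)] / [c/(c+d)] = (122/899) / (1163/2309) = 0.13571/0.50368 = 0.26943

0.27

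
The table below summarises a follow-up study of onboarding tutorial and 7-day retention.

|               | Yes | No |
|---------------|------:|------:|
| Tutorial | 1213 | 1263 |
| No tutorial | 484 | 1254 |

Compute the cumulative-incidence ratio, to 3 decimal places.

1.759

Cells: a = 1213, b = 1263, c = 484, d = 1254.
Risk in exposed = 1213/2476 = 0.48990; risk in unexposed = 484/1738 = 0.27848.
RR = 0.48990 / 0.27848 = 1.75920
The risk among the exposed is 1.76 times that among the unexposed.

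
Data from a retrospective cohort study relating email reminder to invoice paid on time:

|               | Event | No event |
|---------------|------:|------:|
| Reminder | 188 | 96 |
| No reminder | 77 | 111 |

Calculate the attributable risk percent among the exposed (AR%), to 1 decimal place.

Cells: a = 188, b = 96, c = 77, d = 111.
Risk in exposed = 188/284 = 0.66197; risk in unexposed = 77/188 = 0.40957.
RR = 0.66197/0.40957 = 1.61624
AR% = (RR − 1)/RR × 100 = (1.61624 − 1)/1.61624 × 100 = 38.1281%

38.1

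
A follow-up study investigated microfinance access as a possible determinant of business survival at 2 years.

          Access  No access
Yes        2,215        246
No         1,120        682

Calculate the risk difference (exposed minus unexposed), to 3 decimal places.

Reading the table with exposure as columns: a = 2215 (Access, case), b = 1120 (Access, non-case), c = 246 (No access, case), d = 682.
Risk in exposed = 2215/3335 = 0.664168; risk in unexposed = 246/928 = 0.265086.
Risk difference = 0.664168 − 0.265086 = 0.399082

0.399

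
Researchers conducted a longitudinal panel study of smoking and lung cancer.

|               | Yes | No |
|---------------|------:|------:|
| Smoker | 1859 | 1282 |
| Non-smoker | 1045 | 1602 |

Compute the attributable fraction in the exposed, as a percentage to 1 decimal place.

33.3

Cells: a = 1859, b = 1282, c = 1045, d = 1602.
Risk in exposed = 1859/3141 = 0.59185; risk in unexposed = 1045/2647 = 0.39479.
RR = 0.59185/0.39479 = 1.49916
AR% = (RR − 1)/RR × 100 = (1.49916 − 1)/1.49916 × 100 = 33.2962%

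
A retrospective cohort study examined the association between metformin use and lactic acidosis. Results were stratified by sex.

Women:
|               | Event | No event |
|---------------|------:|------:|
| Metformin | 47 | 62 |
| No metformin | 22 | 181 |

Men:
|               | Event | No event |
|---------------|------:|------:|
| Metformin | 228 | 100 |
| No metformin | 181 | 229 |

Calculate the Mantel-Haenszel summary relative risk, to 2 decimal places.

1.78

RR_MH = Σ(aᵢ·n₀ᵢ/nᵢ) / Σ(cᵢ·n₁ᵢ/nᵢ), with n₁ᵢ = aᵢ+bᵢ (exposed), n₀ᵢ = cᵢ+dᵢ (unexposed), nᵢ = n₁ᵢ+n₀ᵢ.
Stratum 1 (Women): n₁ = 109, n₀ = 203, n = 312; a·n₀/n = 47·203/312 = 30.5801; c·n₁/n = 22·109/312 = 7.6859
Stratum 2 (Men): n₁ = 328, n₀ = 410, n = 738; a·n₀/n = 228·410/738 = 126.6667; c·n₁/n = 181·328/738 = 80.4444
RR_MH = (30.5801 + 126.6667) / (7.6859 + 80.4444) = 157.2468 / 88.1303 = 1.78425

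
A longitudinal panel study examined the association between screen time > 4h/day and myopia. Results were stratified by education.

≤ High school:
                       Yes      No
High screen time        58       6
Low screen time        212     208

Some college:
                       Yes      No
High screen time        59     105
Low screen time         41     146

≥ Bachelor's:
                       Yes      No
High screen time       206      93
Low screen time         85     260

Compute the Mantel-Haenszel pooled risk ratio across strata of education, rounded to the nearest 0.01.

RR_MH = Σ(aᵢ·n₀ᵢ/nᵢ) / Σ(cᵢ·n₁ᵢ/nᵢ), with n₁ᵢ = aᵢ+bᵢ (exposed), n₀ᵢ = cᵢ+dᵢ (unexposed), nᵢ = n₁ᵢ+n₀ᵢ.
Stratum 1 (≤ High school): n₁ = 64, n₀ = 420, n = 484; a·n₀/n = 58·420/484 = 50.3306; c·n₁/n = 212·64/484 = 28.0331
Stratum 2 (Some college): n₁ = 164, n₀ = 187, n = 351; a·n₀/n = 59·187/351 = 31.4330; c·n₁/n = 41·164/351 = 19.1567
Stratum 3 (≥ Bachelor's): n₁ = 299, n₀ = 345, n = 644; a·n₀/n = 206·345/644 = 110.3571; c·n₁/n = 85·299/644 = 39.4643
RR_MH = (50.3306 + 31.4330 + 110.3571) / (28.0331 + 19.1567 + 39.4643) = 192.1208 / 86.6540 = 2.21710

2.22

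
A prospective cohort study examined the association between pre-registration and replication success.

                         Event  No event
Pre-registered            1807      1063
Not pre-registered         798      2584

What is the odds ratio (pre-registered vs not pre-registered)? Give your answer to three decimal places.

5.504

Cells: a = 1807, b = 1063, c = 798, d = 2584.
OR = (a·d)/(b·c) = (1807 × 2584) / (1063 × 798) = 4669288 / 848274 = 5.50446
The odds of replication success are about 5.50 times as high in the pre-registered group.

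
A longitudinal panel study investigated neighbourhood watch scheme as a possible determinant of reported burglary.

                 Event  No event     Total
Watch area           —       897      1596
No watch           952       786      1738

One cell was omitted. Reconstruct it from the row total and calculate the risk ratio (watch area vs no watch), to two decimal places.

The missing cell is in the exposed row: 1596 − 897 = 699.
So a = 699, b = 897, c = 952, d = 786.
RR = [a/(a+b)] / [c/(c+d)] = (699/1596) / (952/1738) = 0.43797/0.54776 = 0.79957

0.80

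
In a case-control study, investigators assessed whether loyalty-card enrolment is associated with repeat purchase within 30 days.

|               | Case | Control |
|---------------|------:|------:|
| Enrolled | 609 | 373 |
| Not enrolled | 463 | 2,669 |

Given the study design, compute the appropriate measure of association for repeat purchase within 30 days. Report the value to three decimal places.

Cells: a = 609, b = 373, c = 463, d = 2669.
This is a case-control study: participants were sampled on outcome status, so risks in the source population cannot be estimated directly — relative risk is not valid here. The odds ratio is the appropriate measure.
OR = (a·d)/(b·c) = (609 × 2669) / (373 × 463) = 1625421 / 172699 = 9.41187

9.412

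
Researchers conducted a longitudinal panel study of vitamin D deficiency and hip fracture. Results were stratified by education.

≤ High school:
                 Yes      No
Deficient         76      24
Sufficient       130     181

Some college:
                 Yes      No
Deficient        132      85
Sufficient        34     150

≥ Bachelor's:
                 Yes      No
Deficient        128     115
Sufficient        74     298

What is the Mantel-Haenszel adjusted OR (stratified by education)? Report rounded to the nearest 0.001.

OR_MH = Σ(aᵢdᵢ/nᵢ) / Σ(bᵢcᵢ/nᵢ), where nᵢ is the stratum total.
Stratum 1 (≤ High school): n = 411; a·d/n = 76·181/411 = 33.4696; b·c/n = 24·130/411 = 7.5912
Stratum 2 (Some college): n = 401; a·d/n = 132·150/401 = 49.3766; b·c/n = 85·34/401 = 7.2070
Stratum 3 (≥ Bachelor's): n = 615; a·d/n = 128·298/615 = 62.0228; b·c/n = 115·74/615 = 13.8374
OR_MH = (33.4696 + 49.3766 + 62.0228) / (7.5912 + 7.2070 + 13.8374) = 144.8689 / 28.6356 = 5.05905

5.059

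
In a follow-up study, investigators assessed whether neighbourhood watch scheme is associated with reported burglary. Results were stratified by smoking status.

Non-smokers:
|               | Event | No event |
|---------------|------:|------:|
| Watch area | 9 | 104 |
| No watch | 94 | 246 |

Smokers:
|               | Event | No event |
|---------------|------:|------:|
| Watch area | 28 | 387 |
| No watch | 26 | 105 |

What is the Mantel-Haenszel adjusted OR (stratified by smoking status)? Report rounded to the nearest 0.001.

0.257

OR_MH = Σ(aᵢdᵢ/nᵢ) / Σ(bᵢcᵢ/nᵢ), where nᵢ is the stratum total.
Stratum 1 (Non-smokers): n = 453; a·d/n = 9·246/453 = 4.8874; b·c/n = 104·94/453 = 21.5806
Stratum 2 (Smokers): n = 546; a·d/n = 28·105/546 = 5.3846; b·c/n = 387·26/546 = 18.4286
OR_MH = (4.8874 + 5.3846) / (21.5806 + 18.4286) = 10.2720 / 40.0091 = 0.25674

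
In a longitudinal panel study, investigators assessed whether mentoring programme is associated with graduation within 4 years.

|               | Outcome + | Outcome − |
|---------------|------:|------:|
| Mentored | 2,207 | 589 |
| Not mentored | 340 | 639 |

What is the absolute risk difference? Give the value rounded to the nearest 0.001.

0.442

Cells: a = 2207, b = 589, c = 340, d = 639.
Risk in exposed = 2207/2796 = 0.789342; risk in unexposed = 340/979 = 0.347293.
Risk difference = 0.789342 − 0.347293 = 0.442049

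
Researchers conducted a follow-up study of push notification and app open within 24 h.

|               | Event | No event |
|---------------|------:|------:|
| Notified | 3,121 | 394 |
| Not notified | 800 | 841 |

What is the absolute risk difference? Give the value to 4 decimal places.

0.4004

Cells: a = 3121, b = 394, c = 800, d = 841.
Risk in exposed = 3121/3515 = 0.887909; risk in unexposed = 800/1641 = 0.487508.
Risk difference = 0.887909 − 0.487508 = 0.400401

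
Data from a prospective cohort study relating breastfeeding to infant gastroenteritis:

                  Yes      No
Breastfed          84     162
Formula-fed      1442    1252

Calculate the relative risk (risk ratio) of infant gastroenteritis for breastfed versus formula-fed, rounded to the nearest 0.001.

0.638

Cells: a = 84, b = 162, c = 1442, d = 1252.
Risk in exposed = 84/246 = 0.34146; risk in unexposed = 1442/2694 = 0.53526.
RR = 0.34146 / 0.53526 = 0.63794
The risk is 36% lower among the exposed than among the unexposed.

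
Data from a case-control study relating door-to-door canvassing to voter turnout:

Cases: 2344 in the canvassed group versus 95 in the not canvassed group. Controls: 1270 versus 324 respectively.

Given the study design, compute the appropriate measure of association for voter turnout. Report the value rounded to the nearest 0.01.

From the description: a = 2344, b = 1270, c = 95, d = 324.
This is a case-control study: participants were sampled on outcome status, so risks in the source population cannot be estimated directly — relative risk is not valid here. The odds ratio is the appropriate measure.
OR = (a·d)/(b·c) = (2344 × 324) / (1270 × 95) = 759456 / 120650 = 6.29470

6.29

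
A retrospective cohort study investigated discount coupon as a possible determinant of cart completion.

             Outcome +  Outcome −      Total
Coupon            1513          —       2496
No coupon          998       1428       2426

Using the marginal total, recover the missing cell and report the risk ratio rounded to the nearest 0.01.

The missing cell is in the exposed row: 2496 − 1513 = 983.
So a = 1513, b = 983, c = 998, d = 1428.
RR = [a/(a+b)] / [c/(c+d)] = (1513/2496) / (998/2426) = 0.60617/0.41138 = 1.47352

1.47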